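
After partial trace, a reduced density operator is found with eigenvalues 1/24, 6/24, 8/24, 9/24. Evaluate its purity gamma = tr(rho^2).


tr(rho^2) = sum of eigenvalues squared
= (1/24)^2 + (6/24)^2 + (8/24)^2 + (9/24)^2
= (1 + 36 + 64 + 81) / 576
= 182/576
= 0.3160

0.3160


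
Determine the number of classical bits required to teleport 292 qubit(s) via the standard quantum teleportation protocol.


Quantum teleportation requires 2 classical bits per qubit teleported.
292 qubit(s) -> 2 * 292 = 584 classical bits

584


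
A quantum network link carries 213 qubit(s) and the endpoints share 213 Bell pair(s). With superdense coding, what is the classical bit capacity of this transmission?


Superdense coding allows 2 classical bits per shared entangled pair.
213 pair(s) -> 2 * 213 = 426 classical bits

426


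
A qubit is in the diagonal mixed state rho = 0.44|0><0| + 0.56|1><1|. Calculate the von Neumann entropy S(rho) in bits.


S = -p*log2(p) - (1-p)*log2(1-p)
p = 0.4400, 1-p = 0.5600
= -0.4400 * log2(0.4400) - 0.5600 * log2(0.5600)
= -(-0.5211) - (-0.4684)
= 0.9896

0.9896


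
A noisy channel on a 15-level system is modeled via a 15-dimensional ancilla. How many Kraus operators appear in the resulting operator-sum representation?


Tracing out the environment in an orthonormal basis {|i>_E} gives Kraus operators K_i = <i|_E U |0>_E.
Number of Kraus operators = dim(H_env) = d_env
= 15

15


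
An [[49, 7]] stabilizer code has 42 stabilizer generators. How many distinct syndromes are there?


Each stabilizer generator gives a binary (+1 or -1) measurement outcome.
With 42 independent generators:
Total syndromes = 2^42
= 4398046511104

4398046511104


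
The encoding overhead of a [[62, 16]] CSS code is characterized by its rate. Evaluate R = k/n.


Code rate R = k/n
= 16/62
= 0.2581

0.2581


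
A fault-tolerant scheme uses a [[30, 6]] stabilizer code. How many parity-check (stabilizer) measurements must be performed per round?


For an [[n,k]] stabilizer code:
Number of stabilizer generators = n - k
= 30 - 6
= 24

24


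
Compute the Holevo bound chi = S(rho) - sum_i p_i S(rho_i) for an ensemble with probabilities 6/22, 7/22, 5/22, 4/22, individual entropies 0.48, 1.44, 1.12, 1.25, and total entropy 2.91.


chi = S(rho) - sum_i p_i * S(rho_i)
Weighted entropy = 6/22 * 0.48 + 7/22 * 1.44 + 5/22 * 1.12 + 4/22 * 1.25
= 1.0709
chi = 2.91 - 1.0709
= 1.8391

1.8391


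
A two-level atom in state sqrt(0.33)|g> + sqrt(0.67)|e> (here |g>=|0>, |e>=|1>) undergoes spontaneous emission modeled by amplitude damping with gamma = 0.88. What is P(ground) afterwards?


For amplitude damping with parameter gamma on state sqrt(a)|0> + sqrt(b)|1>:
alpha^2 = 0.33, beta^2 = 0.67
P(|0>) = alpha^2 + gamma * beta^2
= 0.33 + 0.88 * 0.67
= 0.33 + 0.5896
= 0.9196

0.9196


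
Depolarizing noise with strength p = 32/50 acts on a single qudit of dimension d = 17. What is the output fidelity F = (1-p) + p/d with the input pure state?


F = (1-p) + p/d
= (1 - 0.6400) + 0.6400/17
= 0.3600 + 0.0376
= 0.3976

0.3976


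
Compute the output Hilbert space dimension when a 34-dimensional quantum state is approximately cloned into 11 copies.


Output space = H^(tensor 11) where dim(H) = 34
dim = 34^11
= 1156 (after 2 factors)
= 39304 (after 3 factors)
= 1336336 (after 4 factors)
= 45435424 (after 5 factors)
= 1544804416 (after 6 factors)
= 52523350144 (after 7 factors)
= 1785793904896 (after 8 factors)
= 60716992766464 (after 9 factors)
= 2064377754059776 (after 10 factors)
= 70188843638032384 (after 11 factors)
= 70188843638032384

70188843638032384


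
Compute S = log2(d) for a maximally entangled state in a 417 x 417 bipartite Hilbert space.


For a maximally entangled state in d x d:
S = log2(d) = log2(417)
= 8.7039

8.7039


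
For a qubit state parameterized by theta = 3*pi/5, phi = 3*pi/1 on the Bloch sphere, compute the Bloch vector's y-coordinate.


theta = 1.8850, phi = 9.4248
r_y = sin(theta)*sin(phi) = 0.9511 * 0.0000
r_y = 0.0000

0.0000


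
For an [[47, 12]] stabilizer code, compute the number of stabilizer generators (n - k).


For an [[n,k]] stabilizer code:
Number of stabilizer generators = n - k
= 47 - 12
= 35

35


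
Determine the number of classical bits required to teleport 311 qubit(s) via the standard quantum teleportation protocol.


Quantum teleportation requires 2 classical bits per qubit teleported.
311 qubit(s) -> 2 * 311 = 622 classical bits

622


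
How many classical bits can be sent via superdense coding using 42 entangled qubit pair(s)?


Superdense coding allows 2 classical bits per shared entangled pair.
42 pair(s) -> 2 * 42 = 84 classical bits

84


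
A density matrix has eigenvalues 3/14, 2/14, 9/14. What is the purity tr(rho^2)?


tr(rho^2) = sum of eigenvalues squared
= (3/14)^2 + (2/14)^2 + (9/14)^2
= (9 + 4 + 81) / 196
= 94/196
= 0.4796

0.4796


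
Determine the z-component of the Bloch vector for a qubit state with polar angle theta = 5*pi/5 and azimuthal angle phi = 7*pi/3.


theta = 3.1416, phi = 7.3304
r_z = cos(theta) = -1.0000

-1.0000


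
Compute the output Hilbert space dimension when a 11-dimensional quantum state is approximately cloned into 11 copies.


Output space = H^(tensor 11) where dim(H) = 11
dim = 11^11
= 121 (after 2 factors)
= 1331 (after 3 factors)
= 14641 (after 4 factors)
= 161051 (after 5 factors)
= 1771561 (after 6 factors)
= 19487171 (after 7 factors)
= 214358881 (after 8 factors)
= 2357947691 (after 9 factors)
= 25937424601 (after 10 factors)
= 285311670611 (after 11 factors)
= 285311670611

285311670611


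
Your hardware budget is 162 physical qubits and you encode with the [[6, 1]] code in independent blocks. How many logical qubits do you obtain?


Each code block uses 6 physical qubits for 1 logical qubit(s).
Number of complete blocks = floor(162 / 6) = 27
Logical qubits = 27 * 1
= 27

27


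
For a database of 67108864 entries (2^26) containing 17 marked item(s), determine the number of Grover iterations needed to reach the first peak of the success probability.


After j Grover iterations the success probability is P(j) = sin^2((2j+1)*theta), where sin(theta) = sqrt(k/N).
N = 2^26 = 67108864, k = 17
sin(theta) = sqrt(k/N) = 0.0005033087922
theta = arcsin(sqrt(k/N)) = 0.0005033088134 rad
P(j) reaches its first maximum when (2j+1)*theta is as close as possible to pi/2, i.e. j = round(pi/(4*theta) - 1/2).
pi/(4*theta) - 1/2 = 1559.9697
(For comparison, the common estimate pi/4 * sqrt(N/k) = 1560.4698; the exact maximiser is used here.)
Optimal iterations = 1560

1560


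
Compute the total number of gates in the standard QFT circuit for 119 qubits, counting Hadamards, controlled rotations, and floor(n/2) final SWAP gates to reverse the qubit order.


Hadamard gates: 119
Controlled rotations: n*(n-1)/2 = 119*118/2 = 7021
SWAP gates: floor(n/2) = floor(119/2) = 59
Total = 119 + 7021 + 59
= 7199

7199


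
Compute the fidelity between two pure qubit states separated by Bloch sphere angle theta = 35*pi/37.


For states separated by angle theta on Bloch sphere:
F = cos^2(theta/2)
theta = 35*pi/37 = 2.9718
theta/2 = 1.4859
cos(theta/2) = 0.0848
F = 0.0072

0.0072


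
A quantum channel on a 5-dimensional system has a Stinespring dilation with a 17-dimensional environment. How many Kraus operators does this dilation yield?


Tracing out the environment in an orthonormal basis {|i>_E} gives Kraus operators K_i = <i|_E U |0>_E.
Number of Kraus operators = dim(H_env) = d_env
= 17

17


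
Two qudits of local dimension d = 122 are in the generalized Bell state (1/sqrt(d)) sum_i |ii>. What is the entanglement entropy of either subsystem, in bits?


For a maximally entangled state in d x d:
S = log2(d) = log2(122)
= 6.9307

6.9307


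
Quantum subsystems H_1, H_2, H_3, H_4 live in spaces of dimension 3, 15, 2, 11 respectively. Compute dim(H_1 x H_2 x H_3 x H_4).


dim(H_1 x H_2 x H_3 x H_4) = 3 * 15 * 2 * 11
= 45 * 2 * 11
= 90 * 11
= 990

990


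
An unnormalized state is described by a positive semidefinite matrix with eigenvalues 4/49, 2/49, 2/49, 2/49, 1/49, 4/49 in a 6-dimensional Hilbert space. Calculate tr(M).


tr(M) = sum of eigenvalues
= 4/49 + 2/49 + 2/49 + 2/49 + 1/49 + 4/49
= 15/49
= 0.3061

0.3061


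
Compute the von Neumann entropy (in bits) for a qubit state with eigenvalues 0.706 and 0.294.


S = -p*log2(p) - (1-p)*log2(1-p)
p = 0.7060, 1-p = 0.2940
= -0.7060 * log2(0.7060) - 0.2940 * log2(0.2940)
= -(-0.3546) - (-0.5192)
= 0.8738

0.8738


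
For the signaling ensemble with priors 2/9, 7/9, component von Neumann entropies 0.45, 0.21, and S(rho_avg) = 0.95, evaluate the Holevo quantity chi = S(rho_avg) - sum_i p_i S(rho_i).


chi = S(rho) - sum_i p_i * S(rho_i)
Weighted entropy = 2/9 * 0.45 + 7/9 * 0.21
= 0.2633
chi = 0.95 - 0.2633
= 0.6867

0.6867


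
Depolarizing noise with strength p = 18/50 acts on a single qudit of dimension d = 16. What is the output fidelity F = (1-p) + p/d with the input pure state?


F = (1-p) + p/d
= (1 - 0.3600) + 0.3600/16
= 0.6400 + 0.0225
= 0.6625

0.6625


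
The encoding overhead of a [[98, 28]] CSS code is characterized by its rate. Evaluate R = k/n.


Code rate R = k/n
= 28/98
= 0.2857

0.2857


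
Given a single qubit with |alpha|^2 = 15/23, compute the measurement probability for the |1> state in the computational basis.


|alpha|^2 = 15/23 = 0.6522
|beta|^2 = 1 - 15/23 = 8/23 = 0.3478
P(|1>) = |beta|^2 = 0.3478

0.3478


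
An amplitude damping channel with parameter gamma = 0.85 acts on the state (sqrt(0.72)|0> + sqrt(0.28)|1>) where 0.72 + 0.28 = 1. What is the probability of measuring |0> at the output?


For amplitude damping with parameter gamma on state sqrt(a)|0> + sqrt(b)|1>:
alpha^2 = 0.72, beta^2 = 0.28
P(|0>) = alpha^2 + gamma * beta^2
= 0.72 + 0.85 * 0.28
= 0.72 + 0.2380
= 0.9580

0.9580


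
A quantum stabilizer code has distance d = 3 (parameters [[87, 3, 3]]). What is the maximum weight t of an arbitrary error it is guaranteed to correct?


Code parameters: [[87, 3, 3]], distance d = 3.
Number of correctable errors = floor((d-1)/2)
= floor((3 - 1)/2)
= floor(2/2)
= 1

1


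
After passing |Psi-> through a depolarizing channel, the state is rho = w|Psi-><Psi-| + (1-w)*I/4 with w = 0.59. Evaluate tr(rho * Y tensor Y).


|Psi-> = (|01> - |10>)/sqrt(2)
For the pure Bell state, <Y_A Y_B> = -1 (Bell-state Pauli correlator).
The maximally-mixed part I/4 has tr(I/4 * P tensor P) = 0 for any traceless Pauli P.
So <Y_A Y_B>_rho = w * (-1) + (1 - w) * 0
= 0.59 * (-1)
= -0.5900

-0.5900


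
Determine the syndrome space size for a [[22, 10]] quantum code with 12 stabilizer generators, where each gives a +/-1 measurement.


Each stabilizer generator gives a binary (+1 or -1) measurement outcome.
With 12 independent generators:
Total syndromes = 2^12
= 4096

4096


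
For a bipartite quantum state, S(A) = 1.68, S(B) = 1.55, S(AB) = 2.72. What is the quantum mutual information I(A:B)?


I(A:B) = S(A) + S(B) - S(AB)
= 1.68 + 1.55 - 2.72
= 0.5100

0.5100


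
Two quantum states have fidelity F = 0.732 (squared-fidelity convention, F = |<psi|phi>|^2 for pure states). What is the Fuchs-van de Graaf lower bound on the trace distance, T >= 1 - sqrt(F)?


Fuchs-van de Graaf (squared-fidelity convention): 1 - sqrt(F) <= T <= sqrt(1 - F).
Lower bound: T >= 1 - sqrt(F)
sqrt(F) = sqrt(0.732) = 0.8556
T >= 1 - 0.8556
T >= 0.1444

0.1444


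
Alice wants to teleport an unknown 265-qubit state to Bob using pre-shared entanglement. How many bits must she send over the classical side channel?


Quantum teleportation requires 2 classical bits per qubit teleported.
265 qubit(s) -> 2 * 265 = 530 classical bits

530


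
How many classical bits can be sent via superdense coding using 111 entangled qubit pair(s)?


Superdense coding allows 2 classical bits per shared entangled pair.
111 pair(s) -> 2 * 111 = 222 classical bits

222


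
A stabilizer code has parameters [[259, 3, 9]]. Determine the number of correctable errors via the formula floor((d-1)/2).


Code parameters: [[259, 3, 9]], distance d = 9.
Number of correctable errors = floor((d-1)/2)
= floor((9 - 1)/2)
= floor(8/2)
= 4

4


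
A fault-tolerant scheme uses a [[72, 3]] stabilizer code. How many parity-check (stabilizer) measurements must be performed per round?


For an [[n,k]] stabilizer code:
Number of stabilizer generators = n - k
= 72 - 3
= 69

69


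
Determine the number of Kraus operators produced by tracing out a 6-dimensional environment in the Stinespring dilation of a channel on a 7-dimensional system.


Tracing out the environment in an orthonormal basis {|i>_E} gives Kraus operators K_i = <i|_E U |0>_E.
Number of Kraus operators = dim(H_env) = d_env
= 6

6


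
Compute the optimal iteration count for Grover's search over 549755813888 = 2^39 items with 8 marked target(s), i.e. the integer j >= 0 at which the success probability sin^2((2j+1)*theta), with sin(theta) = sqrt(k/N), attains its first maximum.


After j Grover iterations the success probability is P(j) = sin^2((2j+1)*theta), where sin(theta) = sqrt(k/N).
N = 2^39 = 549755813888, k = 8
sin(theta) = sqrt(k/N) = 3.814697266e-06
theta = arcsin(sqrt(k/N)) = 3.814697266e-06 rad
P(j) reaches its first maximum when (2j+1)*theta is as close as possible to pi/2, i.e. j = round(pi/(4*theta) - 1/2).
pi/(4*theta) - 1/2 = 205886.9161
(For comparison, the common estimate pi/4 * sqrt(N/k) = 205887.4161; the exact maximiser is used here.)
Optimal iterations = 205887

205887


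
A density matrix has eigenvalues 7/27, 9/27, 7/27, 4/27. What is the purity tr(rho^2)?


tr(rho^2) = sum of eigenvalues squared
= (7/27)^2 + (9/27)^2 + (7/27)^2 + (4/27)^2
= (49 + 81 + 49 + 16) / 729
= 195/729
= 0.2675

0.2675


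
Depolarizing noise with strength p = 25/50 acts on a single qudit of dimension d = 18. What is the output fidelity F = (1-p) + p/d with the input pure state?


F = (1-p) + p/d
= (1 - 0.5000) + 0.5000/18
= 0.5000 + 0.0278
= 0.5278

0.5278


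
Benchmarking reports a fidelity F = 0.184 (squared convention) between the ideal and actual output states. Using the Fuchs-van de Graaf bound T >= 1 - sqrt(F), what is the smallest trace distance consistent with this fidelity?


Fuchs-van de Graaf (squared-fidelity convention): 1 - sqrt(F) <= T <= sqrt(1 - F).
Lower bound: T >= 1 - sqrt(F)
sqrt(F) = sqrt(0.184) = 0.4290
T >= 1 - 0.4290
T >= 0.5710

0.5710


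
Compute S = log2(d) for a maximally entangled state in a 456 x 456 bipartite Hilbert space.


For a maximally entangled state in d x d:
S = log2(d) = log2(456)
= 8.8329

8.8329


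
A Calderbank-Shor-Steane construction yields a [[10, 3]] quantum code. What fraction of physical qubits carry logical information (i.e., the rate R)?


Code rate R = k/n
= 3/10
= 0.3000

0.3000


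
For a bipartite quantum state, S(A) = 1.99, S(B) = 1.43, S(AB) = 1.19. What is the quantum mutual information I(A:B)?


I(A:B) = S(A) + S(B) - S(AB)
= 1.99 + 1.43 - 1.19
= 2.2300

2.2300


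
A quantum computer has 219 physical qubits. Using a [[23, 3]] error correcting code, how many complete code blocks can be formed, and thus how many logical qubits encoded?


Each code block uses 23 physical qubits for 3 logical qubit(s).
Number of complete blocks = floor(219 / 23) = 9
Logical qubits = 9 * 3
= 27

27


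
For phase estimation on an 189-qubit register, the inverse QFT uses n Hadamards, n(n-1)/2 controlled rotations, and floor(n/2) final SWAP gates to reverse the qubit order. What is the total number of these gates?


Hadamard gates: 189
Controlled rotations: n*(n-1)/2 = 189*188/2 = 17766
SWAP gates: floor(n/2) = floor(189/2) = 94
Total = 189 + 17766 + 94
= 18049

18049


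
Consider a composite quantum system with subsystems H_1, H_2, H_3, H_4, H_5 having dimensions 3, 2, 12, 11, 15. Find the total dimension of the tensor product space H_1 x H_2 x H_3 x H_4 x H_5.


dim(H_1 x H_2 x H_3 x H_4 x H_5) = 3 * 2 * 12 * 11 * 15
= 6 * 12 * 11 * 15
= 72 * 11 * 15
= 792 * 15
= 11880

11880


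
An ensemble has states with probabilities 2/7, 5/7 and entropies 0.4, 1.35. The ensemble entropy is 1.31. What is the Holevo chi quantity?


chi = S(rho) - sum_i p_i * S(rho_i)
Weighted entropy = 2/7 * 0.4 + 5/7 * 1.35
= 1.0786
chi = 1.31 - 1.0786
= 0.2314

0.2314


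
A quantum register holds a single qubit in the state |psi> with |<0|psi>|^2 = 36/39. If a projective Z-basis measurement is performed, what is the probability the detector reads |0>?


|alpha|^2 = 36/39 = 0.9231
|beta|^2 = 1 - 36/39 = 3/39 = 0.0769
P(|0>) = |alpha|^2 = 0.9231

0.9231


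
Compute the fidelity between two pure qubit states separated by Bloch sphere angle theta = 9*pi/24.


For states separated by angle theta on Bloch sphere:
F = cos^2(theta/2)
theta = 9*pi/24 = 1.1781
theta/2 = 0.5890
cos(theta/2) = 0.8315
F = 0.6913

0.6913


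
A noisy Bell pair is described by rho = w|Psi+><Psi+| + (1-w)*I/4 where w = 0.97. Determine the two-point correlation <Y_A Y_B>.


|Psi+> = (|01> + |10>)/sqrt(2)
For the pure Bell state, <Y_A Y_B> = +1 (Bell-state Pauli correlator).
The maximally-mixed part I/4 has tr(I/4 * P tensor P) = 0 for any traceless Pauli P.
So <Y_A Y_B>_rho = w * (+1) + (1 - w) * 0
= 0.97 * (+1)
= 0.9700

0.9700


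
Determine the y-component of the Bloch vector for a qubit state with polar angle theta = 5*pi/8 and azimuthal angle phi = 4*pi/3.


theta = 1.9635, phi = 4.1888
r_y = sin(theta)*sin(phi) = 0.9239 * -0.8660
r_y = -0.8001

-0.8001


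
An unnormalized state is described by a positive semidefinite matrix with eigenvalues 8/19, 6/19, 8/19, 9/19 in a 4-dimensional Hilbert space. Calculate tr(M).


tr(M) = sum of eigenvalues
= 8/19 + 6/19 + 8/19 + 9/19
= 31/19
= 1.6316

1.6316


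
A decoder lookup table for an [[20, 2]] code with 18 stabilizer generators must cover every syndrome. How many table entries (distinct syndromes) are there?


Each stabilizer generator gives a binary (+1 or -1) measurement outcome.
With 18 independent generators:
Total syndromes = 2^18
= 262144

262144


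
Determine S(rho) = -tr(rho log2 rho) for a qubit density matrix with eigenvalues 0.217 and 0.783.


S = -p*log2(p) - (1-p)*log2(1-p)
p = 0.2170, 1-p = 0.7830
= -0.2170 * log2(0.2170) - 0.7830 * log2(0.7830)
= -(-0.4783) - (-0.2763)
= 0.7547

0.7547


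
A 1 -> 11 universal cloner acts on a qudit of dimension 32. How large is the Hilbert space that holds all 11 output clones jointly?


Output space = H^(tensor 11) where dim(H) = 32
dim = 32^11
= 1024 (after 2 factors)
= 32768 (after 3 factors)
= 1048576 (after 4 factors)
= 33554432 (after 5 factors)
= 1073741824 (after 6 factors)
= 34359738368 (after 7 factors)
= 1099511627776 (after 8 factors)
= 35184372088832 (after 9 factors)
= 1125899906842624 (after 10 factors)
= 36028797018963968 (after 11 factors)
= 36028797018963968

36028797018963968


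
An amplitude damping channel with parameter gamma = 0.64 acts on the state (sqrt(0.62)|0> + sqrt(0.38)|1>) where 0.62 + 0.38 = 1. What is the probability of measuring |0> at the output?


For amplitude damping with parameter gamma on state sqrt(a)|0> + sqrt(b)|1>:
alpha^2 = 0.62, beta^2 = 0.38
P(|0>) = alpha^2 + gamma * beta^2
= 0.62 + 0.64 * 0.38
= 0.62 + 0.2432
= 0.8632

0.8632


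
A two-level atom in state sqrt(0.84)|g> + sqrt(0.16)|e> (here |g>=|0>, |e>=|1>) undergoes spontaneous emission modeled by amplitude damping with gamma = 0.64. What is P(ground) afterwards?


For amplitude damping with parameter gamma on state sqrt(a)|0> + sqrt(b)|1>:
alpha^2 = 0.84, beta^2 = 0.16
P(|0>) = alpha^2 + gamma * beta^2
= 0.84 + 0.64 * 0.16
= 0.84 + 0.1024
= 0.9424

0.9424


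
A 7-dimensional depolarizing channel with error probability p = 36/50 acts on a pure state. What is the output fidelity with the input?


F = (1-p) + p/d
= (1 - 0.7200) + 0.7200/7
= 0.2800 + 0.1029
= 0.3829

0.3829


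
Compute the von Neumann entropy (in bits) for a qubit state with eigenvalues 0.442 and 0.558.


S = -p*log2(p) - (1-p)*log2(1-p)
p = 0.4420, 1-p = 0.5580
= -0.4420 * log2(0.4420) - 0.5580 * log2(0.5580)
= -(-0.5206) - (-0.4696)
= 0.9903

0.9903


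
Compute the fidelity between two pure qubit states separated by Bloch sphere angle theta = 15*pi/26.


For states separated by angle theta on Bloch sphere:
F = cos^2(theta/2)
theta = 15*pi/26 = 1.8125
theta/2 = 0.9062
cos(theta/2) = 0.6167
F = 0.3803

0.3803


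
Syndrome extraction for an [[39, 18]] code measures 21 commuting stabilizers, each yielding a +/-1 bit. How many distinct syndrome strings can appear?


Each stabilizer generator gives a binary (+1 or -1) measurement outcome.
With 21 independent generators:
Total syndromes = 2^21
= 2097152

2097152


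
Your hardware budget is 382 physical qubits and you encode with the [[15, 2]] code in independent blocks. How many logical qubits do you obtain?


Each code block uses 15 physical qubits for 2 logical qubit(s).
Number of complete blocks = floor(382 / 15) = 25
Logical qubits = 25 * 2
= 50

50


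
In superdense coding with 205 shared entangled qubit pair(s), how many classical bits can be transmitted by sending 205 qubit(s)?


Superdense coding allows 2 classical bits per shared entangled pair.
205 pair(s) -> 2 * 205 = 410 classical bits

410


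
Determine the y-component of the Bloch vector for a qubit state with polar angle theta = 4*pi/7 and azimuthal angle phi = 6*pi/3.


theta = 1.7952, phi = 6.2832
r_y = sin(theta)*sin(phi) = 0.9749 * 0.0000
r_y = 0.0000

0.0000


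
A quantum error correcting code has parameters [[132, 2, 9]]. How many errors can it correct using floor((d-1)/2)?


Code parameters: [[132, 2, 9]], distance d = 9.
Number of correctable errors = floor((d-1)/2)
= floor((9 - 1)/2)
= floor(8/2)
= 4

4


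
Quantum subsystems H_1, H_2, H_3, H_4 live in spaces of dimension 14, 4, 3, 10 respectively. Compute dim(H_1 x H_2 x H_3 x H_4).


dim(H_1 x H_2 x H_3 x H_4) = 14 * 4 * 3 * 10
= 56 * 3 * 10
= 168 * 10
= 1680

1680


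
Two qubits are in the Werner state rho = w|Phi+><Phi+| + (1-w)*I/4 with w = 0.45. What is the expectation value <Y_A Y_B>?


|Phi+> = (|00> + |11>)/sqrt(2)
For the pure Bell state, <Y_A Y_B> = -1 (Bell-state Pauli correlator).
The maximally-mixed part I/4 has tr(I/4 * P tensor P) = 0 for any traceless Pauli P.
So <Y_A Y_B>_rho = w * (-1) + (1 - w) * 0
= 0.45 * (-1)
= -0.4500

-0.4500


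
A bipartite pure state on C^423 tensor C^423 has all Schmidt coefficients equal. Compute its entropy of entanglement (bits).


For a maximally entangled state in d x d:
S = log2(d) = log2(423)
= 8.7245

8.7245


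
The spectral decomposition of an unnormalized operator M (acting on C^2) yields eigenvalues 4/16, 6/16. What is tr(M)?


tr(M) = sum of eigenvalues
= 4/16 + 6/16
= 10/16
= 0.6250

0.6250


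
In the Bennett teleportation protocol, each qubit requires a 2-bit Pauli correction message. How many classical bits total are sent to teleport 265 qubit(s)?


Quantum teleportation requires 2 classical bits per qubit teleported.
265 qubit(s) -> 2 * 265 = 530 classical bits

530


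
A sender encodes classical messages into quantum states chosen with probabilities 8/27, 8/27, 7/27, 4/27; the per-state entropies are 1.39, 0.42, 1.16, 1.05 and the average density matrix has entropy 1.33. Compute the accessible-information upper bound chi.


chi = S(rho) - sum_i p_i * S(rho_i)
Weighted entropy = 8/27 * 1.39 + 8/27 * 0.42 + 7/27 * 1.16 + 4/27 * 1.05
= 0.9926
chi = 1.33 - 0.9926
= 0.3374

0.3374


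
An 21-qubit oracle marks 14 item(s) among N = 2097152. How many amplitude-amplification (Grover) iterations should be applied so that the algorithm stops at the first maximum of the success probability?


After j Grover iterations the success probability is P(j) = sin^2((2j+1)*theta), where sin(theta) = sqrt(k/N).
N = 2^21 = 2097152, k = 14
sin(theta) = sqrt(k/N) = 0.002583741515
theta = arcsin(sqrt(k/N)) = 0.002583744389 rad
P(j) reaches its first maximum when (2j+1)*theta is as close as possible to pi/2, i.e. j = round(pi/(4*theta) - 1/2).
pi/(4*theta) - 1/2 = 303.4767
(For comparison, the common estimate pi/4 * sqrt(N/k) = 303.9771; the exact maximiser is used here.)
Optimal iterations = 303

303


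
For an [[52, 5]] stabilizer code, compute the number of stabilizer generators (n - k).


For an [[n,k]] stabilizer code:
Number of stabilizer generators = n - k
= 52 - 5
= 47

47


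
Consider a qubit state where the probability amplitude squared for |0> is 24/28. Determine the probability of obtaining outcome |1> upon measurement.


|alpha|^2 = 24/28 = 0.8571
|beta|^2 = 1 - 24/28 = 4/28 = 0.1429
P(|1>) = |beta|^2 = 0.1429

0.1429


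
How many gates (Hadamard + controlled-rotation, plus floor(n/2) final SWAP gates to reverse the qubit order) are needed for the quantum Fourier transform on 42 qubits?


Hadamard gates: 42
Controlled rotations: n*(n-1)/2 = 42*41/2 = 861
SWAP gates: floor(n/2) = floor(42/2) = 21
Total = 42 + 861 + 21
= 924

924


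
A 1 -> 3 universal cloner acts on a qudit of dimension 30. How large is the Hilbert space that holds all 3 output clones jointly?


Output space = H^(tensor 3) where dim(H) = 30
dim = 30^3
= 900 (after 2 factors)
= 27000 (after 3 factors)
= 27000

27000


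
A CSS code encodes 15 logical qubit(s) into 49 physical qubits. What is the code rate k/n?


Code rate R = k/n
= 15/49
= 0.3061

0.3061


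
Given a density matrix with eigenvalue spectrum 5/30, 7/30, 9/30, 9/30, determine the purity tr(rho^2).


tr(rho^2) = sum of eigenvalues squared
= (5/30)^2 + (7/30)^2 + (9/30)^2 + (9/30)^2
= (25 + 49 + 81 + 81) / 900
= 236/900
= 0.2622

0.2622


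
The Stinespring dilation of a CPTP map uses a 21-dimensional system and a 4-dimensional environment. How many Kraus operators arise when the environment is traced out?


Tracing out the environment in an orthonormal basis {|i>_E} gives Kraus operators K_i = <i|_E U |0>_E.
Number of Kraus operators = dim(H_env) = d_env
= 4

4


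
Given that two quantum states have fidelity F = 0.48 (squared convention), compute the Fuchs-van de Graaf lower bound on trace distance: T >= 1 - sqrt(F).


Fuchs-van de Graaf (squared-fidelity convention): 1 - sqrt(F) <= T <= sqrt(1 - F).
Lower bound: T >= 1 - sqrt(F)
sqrt(F) = sqrt(0.48) = 0.6928
T >= 1 - 0.6928
T >= 0.3072

0.3072


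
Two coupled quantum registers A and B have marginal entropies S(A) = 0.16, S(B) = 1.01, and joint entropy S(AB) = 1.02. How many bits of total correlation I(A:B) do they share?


I(A:B) = S(A) + S(B) - S(AB)
= 0.16 + 1.01 - 1.02
= 0.1500

0.1500


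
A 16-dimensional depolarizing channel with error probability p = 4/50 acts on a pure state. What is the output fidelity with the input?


F = (1-p) + p/d
= (1 - 0.0800) + 0.0800/16
= 0.9200 + 0.0050
= 0.9250

0.9250


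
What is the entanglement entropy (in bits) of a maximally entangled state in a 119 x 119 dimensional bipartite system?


For a maximally entangled state in d x d:
S = log2(d) = log2(119)
= 6.8948

6.8948


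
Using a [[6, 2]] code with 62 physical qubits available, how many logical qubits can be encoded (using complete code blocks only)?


Each code block uses 6 physical qubits for 2 logical qubit(s).
Number of complete blocks = floor(62 / 6) = 10
Logical qubits = 10 * 2
= 20

20


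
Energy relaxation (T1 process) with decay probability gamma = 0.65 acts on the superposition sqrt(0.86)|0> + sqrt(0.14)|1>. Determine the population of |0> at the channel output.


For amplitude damping with parameter gamma on state sqrt(a)|0> + sqrt(b)|1>:
alpha^2 = 0.86, beta^2 = 0.14
P(|0>) = alpha^2 + gamma * beta^2
= 0.86 + 0.65 * 0.14
= 0.86 + 0.0910
= 0.9510

0.9510


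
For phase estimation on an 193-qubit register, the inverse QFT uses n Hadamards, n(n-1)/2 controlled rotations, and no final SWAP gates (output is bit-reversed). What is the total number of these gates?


Hadamard gates: 193
Controlled rotations: n*(n-1)/2 = 193*192/2 = 18528
SWAP gates: 0 (omitted)
Total = 193 + 18528
= 18721

18721


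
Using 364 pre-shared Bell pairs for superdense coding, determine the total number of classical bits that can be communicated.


Superdense coding allows 2 classical bits per shared entangled pair.
364 pair(s) -> 2 * 364 = 728 classical bits

728


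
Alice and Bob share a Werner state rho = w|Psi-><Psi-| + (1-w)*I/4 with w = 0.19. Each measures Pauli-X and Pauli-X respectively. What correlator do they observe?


|Psi-> = (|01> - |10>)/sqrt(2)
For the pure Bell state, <X_A X_B> = -1 (Bell-state Pauli correlator).
The maximally-mixed part I/4 has tr(I/4 * P tensor P) = 0 for any traceless Pauli P.
So <X_A X_B>_rho = w * (-1) + (1 - w) * 0
= 0.19 * (-1)
= -0.1900

-0.1900


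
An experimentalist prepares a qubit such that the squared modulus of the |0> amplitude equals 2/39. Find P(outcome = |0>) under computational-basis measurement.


|alpha|^2 = 2/39 = 0.0513
|beta|^2 = 1 - 2/39 = 37/39 = 0.9487
P(|0>) = |alpha|^2 = 0.0513

0.0513


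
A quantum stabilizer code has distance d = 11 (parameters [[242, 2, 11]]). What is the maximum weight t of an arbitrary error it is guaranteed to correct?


Code parameters: [[242, 2, 11]], distance d = 11.
Number of correctable errors = floor((d-1)/2)
= floor((11 - 1)/2)
= floor(10/2)
= 5

5


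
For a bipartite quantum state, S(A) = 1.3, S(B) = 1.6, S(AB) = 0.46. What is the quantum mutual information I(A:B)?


I(A:B) = S(A) + S(B) - S(AB)
= 1.3 + 1.6 - 0.46
= 2.4400

2.4400


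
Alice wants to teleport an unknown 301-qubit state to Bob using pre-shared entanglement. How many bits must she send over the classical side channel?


Quantum teleportation requires 2 classical bits per qubit teleported.
301 qubit(s) -> 2 * 301 = 602 classical bits

602


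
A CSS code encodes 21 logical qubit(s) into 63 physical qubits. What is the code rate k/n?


Code rate R = k/n
= 21/63
= 0.3333

0.3333


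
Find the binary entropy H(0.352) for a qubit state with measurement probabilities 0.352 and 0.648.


S = -p*log2(p) - (1-p)*log2(1-p)
p = 0.3520, 1-p = 0.6480
= -0.3520 * log2(0.3520) - 0.6480 * log2(0.6480)
= -(-0.5302) - (-0.4056)
= 0.9358

0.9358


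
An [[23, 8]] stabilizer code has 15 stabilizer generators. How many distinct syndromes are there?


Each stabilizer generator gives a binary (+1 or -1) measurement outcome.
With 15 independent generators:
Total syndromes = 2^15
= 32768

32768


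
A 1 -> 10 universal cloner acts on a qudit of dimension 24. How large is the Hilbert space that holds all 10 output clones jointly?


Output space = H^(tensor 10) where dim(H) = 24
dim = 24^10
= 576 (after 2 factors)
= 13824 (after 3 factors)
= 331776 (after 4 factors)
= 7962624 (after 5 factors)
= 191102976 (after 6 factors)
= 4586471424 (after 7 factors)
= 110075314176 (after 8 factors)
= 2641807540224 (after 9 factors)
= 63403380965376 (after 10 factors)
= 63403380965376

63403380965376


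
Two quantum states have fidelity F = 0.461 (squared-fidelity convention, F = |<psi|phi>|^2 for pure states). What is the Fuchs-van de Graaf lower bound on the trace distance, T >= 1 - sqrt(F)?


Fuchs-van de Graaf (squared-fidelity convention): 1 - sqrt(F) <= T <= sqrt(1 - F).
Lower bound: T >= 1 - sqrt(F)
sqrt(F) = sqrt(0.461) = 0.6790
T >= 1 - 0.6790
T >= 0.3210

0.3210


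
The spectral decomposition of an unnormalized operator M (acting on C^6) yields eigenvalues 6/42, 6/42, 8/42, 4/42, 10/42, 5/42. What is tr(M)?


tr(M) = sum of eigenvalues
= 6/42 + 6/42 + 8/42 + 4/42 + 10/42 + 5/42
= 39/42
= 0.9286

0.9286


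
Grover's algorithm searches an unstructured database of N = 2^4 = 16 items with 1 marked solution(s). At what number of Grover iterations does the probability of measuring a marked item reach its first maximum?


After j Grover iterations the success probability is P(j) = sin^2((2j+1)*theta), where sin(theta) = sqrt(k/N).
N = 2^4 = 16, k = 1
sin(theta) = sqrt(k/N) = 0.25
theta = arcsin(sqrt(k/N)) = 0.2526802551 rad
P(j) reaches its first maximum when (2j+1)*theta is as close as possible to pi/2, i.e. j = round(pi/(4*theta) - 1/2).
pi/(4*theta) - 1/2 = 2.6083
(For comparison, the common estimate pi/4 * sqrt(N/k) = 3.1416; the exact maximiser is used here.)
Optimal iterations = 3

3


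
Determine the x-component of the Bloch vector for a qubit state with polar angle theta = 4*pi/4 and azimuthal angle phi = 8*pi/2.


theta = 3.1416, phi = 12.5664
r_x = sin(theta)*cos(phi) = 0.0000 * 1.0000
r_x = 0.0000

0.0000


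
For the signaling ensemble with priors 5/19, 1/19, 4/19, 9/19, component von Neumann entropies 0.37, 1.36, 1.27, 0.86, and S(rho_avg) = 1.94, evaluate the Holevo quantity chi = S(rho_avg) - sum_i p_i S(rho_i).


chi = S(rho) - sum_i p_i * S(rho_i)
Weighted entropy = 5/19 * 0.37 + 1/19 * 1.36 + 4/19 * 1.27 + 9/19 * 0.86
= 0.8437
chi = 1.94 - 0.8437
= 1.0963

1.0963


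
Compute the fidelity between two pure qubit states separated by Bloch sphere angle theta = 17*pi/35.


For states separated by angle theta on Bloch sphere:
F = cos^2(theta/2)
theta = 17*pi/35 = 1.5259
theta/2 = 0.7630
cos(theta/2) = 0.7228
F = 0.5224

0.5224


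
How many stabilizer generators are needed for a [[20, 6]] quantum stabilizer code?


For an [[n,k]] stabilizer code:
Number of stabilizer generators = n - k
= 20 - 6
= 14

14


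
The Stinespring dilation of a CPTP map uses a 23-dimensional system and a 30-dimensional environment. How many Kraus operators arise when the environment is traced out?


Tracing out the environment in an orthonormal basis {|i>_E} gives Kraus operators K_i = <i|_E U |0>_E.
Number of Kraus operators = dim(H_env) = d_env
= 30

30


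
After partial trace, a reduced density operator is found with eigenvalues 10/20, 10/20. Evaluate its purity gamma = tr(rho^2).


tr(rho^2) = sum of eigenvalues squared
= (10/20)^2 + (10/20)^2
= (100 + 100) / 400
= 200/400
= 0.5000

0.5000


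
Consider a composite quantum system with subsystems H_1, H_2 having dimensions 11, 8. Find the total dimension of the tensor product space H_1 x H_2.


dim(H_1 x H_2) = 11 * 8
= 88

88


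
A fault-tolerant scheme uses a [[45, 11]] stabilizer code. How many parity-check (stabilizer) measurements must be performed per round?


For an [[n,k]] stabilizer code:
Number of stabilizer generators = n - k
= 45 - 11
= 34

34


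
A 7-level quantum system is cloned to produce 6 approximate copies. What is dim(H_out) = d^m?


Output space = H^(tensor 6) where dim(H) = 7
dim = 7^6
= 49 (after 2 factors)
= 343 (after 3 factors)
= 2401 (after 4 factors)
= 16807 (after 5 factors)
= 117649 (after 6 factors)
= 117649

117649


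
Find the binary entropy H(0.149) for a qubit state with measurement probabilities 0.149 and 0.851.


S = -p*log2(p) - (1-p)*log2(1-p)
p = 0.1490, 1-p = 0.8510
= -0.1490 * log2(0.1490) - 0.8510 * log2(0.8510)
= -(-0.4092) - (-0.1981)
= 0.6073

0.6073


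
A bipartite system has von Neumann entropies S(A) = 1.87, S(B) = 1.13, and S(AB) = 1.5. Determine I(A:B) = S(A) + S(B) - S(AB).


I(A:B) = S(A) + S(B) - S(AB)
= 1.87 + 1.13 - 1.5
= 1.5000

1.5000


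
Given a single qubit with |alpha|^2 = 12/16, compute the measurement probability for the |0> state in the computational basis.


|alpha|^2 = 12/16 = 0.7500
|beta|^2 = 1 - 12/16 = 4/16 = 0.2500
P(|0>) = |alpha|^2 = 0.7500

0.7500


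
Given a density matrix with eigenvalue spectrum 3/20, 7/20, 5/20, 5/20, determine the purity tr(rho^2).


tr(rho^2) = sum of eigenvalues squared
= (3/20)^2 + (7/20)^2 + (5/20)^2 + (5/20)^2
= (9 + 49 + 25 + 25) / 400
= 108/400
= 0.2700

0.2700


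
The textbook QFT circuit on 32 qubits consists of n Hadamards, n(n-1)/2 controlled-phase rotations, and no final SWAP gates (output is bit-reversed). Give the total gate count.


Hadamard gates: 32
Controlled rotations: n*(n-1)/2 = 32*31/2 = 496
SWAP gates: 0 (omitted)
Total = 32 + 496
= 528

528


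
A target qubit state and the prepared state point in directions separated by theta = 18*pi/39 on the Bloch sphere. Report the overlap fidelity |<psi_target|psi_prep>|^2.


For states separated by angle theta on Bloch sphere:
F = cos^2(theta/2)
theta = 18*pi/39 = 1.4500
theta/2 = 0.7250
cos(theta/2) = 0.7485
F = 0.5603

0.5603


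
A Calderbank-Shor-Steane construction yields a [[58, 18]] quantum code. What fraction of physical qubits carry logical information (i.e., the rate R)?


Code rate R = k/n
= 18/58
= 0.3103

0.3103


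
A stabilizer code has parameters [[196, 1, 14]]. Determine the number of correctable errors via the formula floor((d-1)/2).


Code parameters: [[196, 1, 14]], distance d = 14.
Number of correctable errors = floor((d-1)/2)
= floor((14 - 1)/2)
= floor(13/2)
= 6

6


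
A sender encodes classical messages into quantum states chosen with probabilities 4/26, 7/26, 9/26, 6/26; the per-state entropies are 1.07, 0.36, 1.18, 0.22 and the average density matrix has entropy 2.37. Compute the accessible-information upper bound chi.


chi = S(rho) - sum_i p_i * S(rho_i)
Weighted entropy = 4/26 * 1.07 + 7/26 * 0.36 + 9/26 * 1.18 + 6/26 * 0.22
= 0.7208
chi = 2.37 - 0.7208
= 1.6492

1.6492


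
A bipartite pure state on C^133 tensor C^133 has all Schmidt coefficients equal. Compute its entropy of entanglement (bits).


For a maximally entangled state in d x d:
S = log2(d) = log2(133)
= 7.0553

7.0553


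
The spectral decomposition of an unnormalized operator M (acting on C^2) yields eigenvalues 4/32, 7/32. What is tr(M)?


tr(M) = sum of eigenvalues
= 4/32 + 7/32
= 11/32
= 0.3438

0.3438


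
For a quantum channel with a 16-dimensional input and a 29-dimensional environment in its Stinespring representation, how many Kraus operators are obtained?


Tracing out the environment in an orthonormal basis {|i>_E} gives Kraus operators K_i = <i|_E U |0>_E.
Number of Kraus operators = dim(H_env) = d_env
= 29

29


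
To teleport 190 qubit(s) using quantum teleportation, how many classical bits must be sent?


Quantum teleportation requires 2 classical bits per qubit teleported.
190 qubit(s) -> 2 * 190 = 380 classical bits

380


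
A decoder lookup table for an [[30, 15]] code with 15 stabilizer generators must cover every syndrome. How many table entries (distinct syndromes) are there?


Each stabilizer generator gives a binary (+1 or -1) measurement outcome.
With 15 independent generators:
Total syndromes = 2^15
= 32768

32768


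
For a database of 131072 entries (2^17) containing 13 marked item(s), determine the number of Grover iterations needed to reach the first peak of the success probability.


After j Grover iterations the success probability is P(j) = sin^2((2j+1)*theta), where sin(theta) = sqrt(k/N).
N = 2^17 = 131072, k = 13
sin(theta) = sqrt(k/N) = 0.009959022487
theta = arcsin(sqrt(k/N)) = 0.009959187121 rad
P(j) reaches its first maximum when (2j+1)*theta is as close as possible to pi/2, i.e. j = round(pi/(4*theta) - 1/2).
pi/(4*theta) - 1/2 = 78.3617
(For comparison, the common estimate pi/4 * sqrt(N/k) = 78.8630; the exact maximiser is used here.)
Optimal iterations = 78

78


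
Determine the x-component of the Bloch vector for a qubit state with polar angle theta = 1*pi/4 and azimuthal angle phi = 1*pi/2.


theta = 0.7854, phi = 1.5708
r_x = sin(theta)*cos(phi) = 0.7071 * 0.0000
r_x = 0.0000

0.0000


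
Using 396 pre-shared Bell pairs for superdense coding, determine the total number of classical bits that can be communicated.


Superdense coding allows 2 classical bits per shared entangled pair.
396 pair(s) -> 2 * 396 = 792 classical bits

792


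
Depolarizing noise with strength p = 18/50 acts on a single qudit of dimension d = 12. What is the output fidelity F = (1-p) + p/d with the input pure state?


F = (1-p) + p/d
= (1 - 0.3600) + 0.3600/12
= 0.6400 + 0.0300
= 0.6700

0.6700
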